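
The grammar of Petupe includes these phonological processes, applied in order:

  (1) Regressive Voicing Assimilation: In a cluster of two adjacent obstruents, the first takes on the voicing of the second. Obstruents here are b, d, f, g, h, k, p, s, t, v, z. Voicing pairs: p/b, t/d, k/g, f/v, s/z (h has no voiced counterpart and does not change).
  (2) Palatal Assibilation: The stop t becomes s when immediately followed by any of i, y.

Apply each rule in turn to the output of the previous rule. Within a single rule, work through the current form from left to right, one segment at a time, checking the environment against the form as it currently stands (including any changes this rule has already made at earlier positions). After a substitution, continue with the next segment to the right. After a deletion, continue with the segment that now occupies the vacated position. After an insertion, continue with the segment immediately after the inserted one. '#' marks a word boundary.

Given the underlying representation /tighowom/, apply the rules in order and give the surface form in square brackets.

(1) Regressive Voicing Assimilation: [tighowom] → [tikhowom]
(2) Palatal Assibilation: [tikhowom] → [sikhowom]

[sikhowom]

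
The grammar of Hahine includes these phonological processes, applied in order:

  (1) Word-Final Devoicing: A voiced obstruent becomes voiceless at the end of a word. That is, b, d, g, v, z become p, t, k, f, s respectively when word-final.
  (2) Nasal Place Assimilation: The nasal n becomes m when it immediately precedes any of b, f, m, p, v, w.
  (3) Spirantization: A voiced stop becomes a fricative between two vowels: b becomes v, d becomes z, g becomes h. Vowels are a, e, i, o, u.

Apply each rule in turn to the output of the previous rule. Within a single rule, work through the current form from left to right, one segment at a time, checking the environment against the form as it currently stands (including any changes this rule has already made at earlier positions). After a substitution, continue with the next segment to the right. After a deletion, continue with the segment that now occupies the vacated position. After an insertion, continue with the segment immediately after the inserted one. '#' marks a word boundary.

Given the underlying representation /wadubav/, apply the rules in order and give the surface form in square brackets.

(1) Word-Final Devoicing: [wadubav] → [wadubaf]
(2) Nasal Place Assimilation: no change — [wadubaf]
(3) Spirantization: [wadubaf] → [wazuvaf]

[wazuvaf]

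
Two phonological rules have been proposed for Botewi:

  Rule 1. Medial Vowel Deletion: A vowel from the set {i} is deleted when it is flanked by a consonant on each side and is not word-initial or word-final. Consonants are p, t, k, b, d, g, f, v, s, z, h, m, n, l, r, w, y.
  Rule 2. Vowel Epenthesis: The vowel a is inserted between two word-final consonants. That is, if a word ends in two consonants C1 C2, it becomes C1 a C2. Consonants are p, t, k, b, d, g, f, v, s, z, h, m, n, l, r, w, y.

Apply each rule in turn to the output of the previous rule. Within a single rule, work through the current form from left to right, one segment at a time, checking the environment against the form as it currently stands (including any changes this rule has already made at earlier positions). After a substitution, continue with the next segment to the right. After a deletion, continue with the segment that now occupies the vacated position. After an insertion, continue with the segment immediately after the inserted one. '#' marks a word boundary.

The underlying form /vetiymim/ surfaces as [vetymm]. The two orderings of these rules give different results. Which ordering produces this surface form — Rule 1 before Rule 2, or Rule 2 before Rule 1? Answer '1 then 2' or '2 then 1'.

2 then 1

Order 1 then 2:
  1 Medial Vowel Deletion: [vetiymim] → [vetymm]
  2 Vowel Epenthesis: [vetymm] → [vetymam]
  result: [vetymam]
Order 2 then 1:
  2 Vowel Epenthesis: no change — [vetiymim]
  1 Medial Vowel Deletion: [vetiymim] → [vetymm]
  result: [vetymm]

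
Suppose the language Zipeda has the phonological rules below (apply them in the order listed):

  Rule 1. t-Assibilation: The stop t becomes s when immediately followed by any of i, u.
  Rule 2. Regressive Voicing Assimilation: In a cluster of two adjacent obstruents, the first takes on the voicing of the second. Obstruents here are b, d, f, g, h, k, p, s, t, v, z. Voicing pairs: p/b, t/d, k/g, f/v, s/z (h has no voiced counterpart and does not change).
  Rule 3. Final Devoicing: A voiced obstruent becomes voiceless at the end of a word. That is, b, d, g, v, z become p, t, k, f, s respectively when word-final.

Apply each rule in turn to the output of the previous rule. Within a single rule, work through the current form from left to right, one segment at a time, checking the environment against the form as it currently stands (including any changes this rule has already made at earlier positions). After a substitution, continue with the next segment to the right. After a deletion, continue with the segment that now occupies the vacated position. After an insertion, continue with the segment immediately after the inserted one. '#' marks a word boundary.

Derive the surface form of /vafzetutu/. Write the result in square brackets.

[vavzesusu]

Rule 1 t-Assibilation: [vafzetutu] → [vafzesusu]
Rule 2 Regressive Voicing Assimilation: [vafzesusu] → [vavzesusu]
Rule 3 Final Devoicing: no change — [vavzesusu]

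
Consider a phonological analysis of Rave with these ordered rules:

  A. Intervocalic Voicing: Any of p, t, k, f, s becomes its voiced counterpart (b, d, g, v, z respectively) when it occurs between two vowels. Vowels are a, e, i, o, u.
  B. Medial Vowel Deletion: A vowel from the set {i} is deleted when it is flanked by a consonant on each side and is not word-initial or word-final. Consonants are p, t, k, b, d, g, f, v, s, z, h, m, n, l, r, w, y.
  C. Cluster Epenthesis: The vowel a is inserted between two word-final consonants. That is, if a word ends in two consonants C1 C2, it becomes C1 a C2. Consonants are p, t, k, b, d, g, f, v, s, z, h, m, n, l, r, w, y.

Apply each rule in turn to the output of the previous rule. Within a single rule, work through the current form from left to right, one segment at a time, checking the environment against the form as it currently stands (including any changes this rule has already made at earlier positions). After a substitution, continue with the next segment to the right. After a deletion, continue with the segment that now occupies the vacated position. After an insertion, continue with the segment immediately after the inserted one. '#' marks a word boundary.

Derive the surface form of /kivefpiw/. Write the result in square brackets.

A Intervocalic Voicing: no change — [kivefpiw]
B Medial Vowel Deletion: [kivefpiw] → [kvefpw]
C Cluster Epenthesis: [kvefpw] → [kvefpaw]

[kvefpaw]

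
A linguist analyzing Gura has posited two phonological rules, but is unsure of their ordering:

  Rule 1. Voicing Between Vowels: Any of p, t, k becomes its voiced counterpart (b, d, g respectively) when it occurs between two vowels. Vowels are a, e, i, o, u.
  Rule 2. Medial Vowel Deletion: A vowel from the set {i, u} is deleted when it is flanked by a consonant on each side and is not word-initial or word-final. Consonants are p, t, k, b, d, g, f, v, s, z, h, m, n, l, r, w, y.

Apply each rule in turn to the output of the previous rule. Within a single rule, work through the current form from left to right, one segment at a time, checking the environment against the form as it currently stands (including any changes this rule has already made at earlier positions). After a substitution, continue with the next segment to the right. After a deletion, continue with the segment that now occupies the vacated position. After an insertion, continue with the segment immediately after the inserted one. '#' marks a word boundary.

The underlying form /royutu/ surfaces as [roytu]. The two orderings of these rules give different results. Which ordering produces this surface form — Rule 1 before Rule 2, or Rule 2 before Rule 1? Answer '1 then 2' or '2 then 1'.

2 then 1

Order 1 then 2:
  1 Voicing Between Vowels: [royutu] → [royudu]
  2 Medial Vowel Deletion: [royudu] → [roydu]
  result: [roydu]
Order 2 then 1:
  2 Medial Vowel Deletion: [royutu] → [roytu]
  1 Voicing Between Vowels: no change — [roytu]
  result: [roytu]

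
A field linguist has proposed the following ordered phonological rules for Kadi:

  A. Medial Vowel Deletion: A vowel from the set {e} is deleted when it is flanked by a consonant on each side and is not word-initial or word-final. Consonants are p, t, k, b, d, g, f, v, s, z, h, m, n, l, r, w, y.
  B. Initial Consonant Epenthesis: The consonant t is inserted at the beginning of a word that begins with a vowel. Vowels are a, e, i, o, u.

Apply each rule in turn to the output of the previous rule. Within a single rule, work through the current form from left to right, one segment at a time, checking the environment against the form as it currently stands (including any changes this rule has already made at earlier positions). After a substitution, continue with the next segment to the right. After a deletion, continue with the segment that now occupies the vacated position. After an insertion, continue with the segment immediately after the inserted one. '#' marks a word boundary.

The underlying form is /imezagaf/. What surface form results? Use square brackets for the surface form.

A Medial Vowel Deletion: [imezagaf] → [imzagaf]
B Initial Consonant Epenthesis: [imzagaf] → [timzagaf]

[timzagaf]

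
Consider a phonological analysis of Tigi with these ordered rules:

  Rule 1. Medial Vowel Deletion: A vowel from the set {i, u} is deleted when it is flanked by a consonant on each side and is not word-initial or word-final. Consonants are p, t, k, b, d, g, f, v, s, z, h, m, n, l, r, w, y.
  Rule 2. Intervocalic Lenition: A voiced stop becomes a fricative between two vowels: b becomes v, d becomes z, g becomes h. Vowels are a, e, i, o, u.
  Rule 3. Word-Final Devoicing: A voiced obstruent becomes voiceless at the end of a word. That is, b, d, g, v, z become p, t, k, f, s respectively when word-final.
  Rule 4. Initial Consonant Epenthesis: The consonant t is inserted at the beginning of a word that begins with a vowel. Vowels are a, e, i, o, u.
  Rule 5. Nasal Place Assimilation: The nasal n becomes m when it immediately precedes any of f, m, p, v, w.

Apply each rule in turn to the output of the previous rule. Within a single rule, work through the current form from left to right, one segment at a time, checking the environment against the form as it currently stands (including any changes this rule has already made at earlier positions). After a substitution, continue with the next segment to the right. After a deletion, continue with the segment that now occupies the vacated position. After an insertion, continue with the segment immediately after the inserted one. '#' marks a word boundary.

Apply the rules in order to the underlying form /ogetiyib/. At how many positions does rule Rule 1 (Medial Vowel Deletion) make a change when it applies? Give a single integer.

Rule 1 Medial Vowel Deletion: [ogetiyib] → [ogetyb]
Rule 2 Intervocalic Lenition: [ogetyb] → [ohetyb]
Rule 3 Word-Final Devoicing: [ohetyb] → [ohetyp]
Rule 4 Initial Consonant Epenthesis: [ohetyp] → [tohetyp]
Rule 5 Nasal Place Assimilation: no change — [tohetyp]
Rule Rule 1 changed 2 position(s).

2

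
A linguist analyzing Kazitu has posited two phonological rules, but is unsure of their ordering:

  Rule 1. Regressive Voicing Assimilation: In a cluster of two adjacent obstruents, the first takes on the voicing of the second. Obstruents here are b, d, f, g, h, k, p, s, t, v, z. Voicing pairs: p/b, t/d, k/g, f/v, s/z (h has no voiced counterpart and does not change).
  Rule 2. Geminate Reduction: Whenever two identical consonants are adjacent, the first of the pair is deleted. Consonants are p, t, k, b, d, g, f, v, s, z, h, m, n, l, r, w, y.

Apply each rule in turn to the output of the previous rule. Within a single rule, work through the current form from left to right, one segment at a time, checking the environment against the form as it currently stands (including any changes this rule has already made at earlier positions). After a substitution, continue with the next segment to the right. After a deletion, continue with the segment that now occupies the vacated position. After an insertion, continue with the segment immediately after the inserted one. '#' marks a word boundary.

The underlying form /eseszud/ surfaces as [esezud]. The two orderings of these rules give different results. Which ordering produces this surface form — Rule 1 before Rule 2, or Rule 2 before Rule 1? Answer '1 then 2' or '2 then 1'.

1 then 2

Order 1 then 2:
  1 Regressive Voicing Assimilation: [eseszud] → [esezzud]
  2 Geminate Reduction: [esezzud] → [esezud]
  result: [esezud]
Order 2 then 1:
  2 Geminate Reduction: no change — [eseszud]
  1 Regressive Voicing Assimilation: [eseszud] → [esezzud]
  result: [esezzud]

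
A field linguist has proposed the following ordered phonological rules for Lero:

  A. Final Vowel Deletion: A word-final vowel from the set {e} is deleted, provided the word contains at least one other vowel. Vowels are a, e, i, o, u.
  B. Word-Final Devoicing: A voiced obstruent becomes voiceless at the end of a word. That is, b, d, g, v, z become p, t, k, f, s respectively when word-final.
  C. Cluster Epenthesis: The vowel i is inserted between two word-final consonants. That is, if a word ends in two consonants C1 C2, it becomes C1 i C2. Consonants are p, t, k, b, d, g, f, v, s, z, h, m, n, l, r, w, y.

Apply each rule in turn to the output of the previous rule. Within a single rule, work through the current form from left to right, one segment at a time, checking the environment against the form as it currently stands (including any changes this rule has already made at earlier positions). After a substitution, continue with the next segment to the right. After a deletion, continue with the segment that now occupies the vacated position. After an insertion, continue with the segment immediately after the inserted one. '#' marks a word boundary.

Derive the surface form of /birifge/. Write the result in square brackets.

A Final Vowel Deletion: [birifge] → [birifg]
B Word-Final Devoicing: [birifg] → [birifk]
C Cluster Epenthesis: [birifk] → [birifik]

[birifik]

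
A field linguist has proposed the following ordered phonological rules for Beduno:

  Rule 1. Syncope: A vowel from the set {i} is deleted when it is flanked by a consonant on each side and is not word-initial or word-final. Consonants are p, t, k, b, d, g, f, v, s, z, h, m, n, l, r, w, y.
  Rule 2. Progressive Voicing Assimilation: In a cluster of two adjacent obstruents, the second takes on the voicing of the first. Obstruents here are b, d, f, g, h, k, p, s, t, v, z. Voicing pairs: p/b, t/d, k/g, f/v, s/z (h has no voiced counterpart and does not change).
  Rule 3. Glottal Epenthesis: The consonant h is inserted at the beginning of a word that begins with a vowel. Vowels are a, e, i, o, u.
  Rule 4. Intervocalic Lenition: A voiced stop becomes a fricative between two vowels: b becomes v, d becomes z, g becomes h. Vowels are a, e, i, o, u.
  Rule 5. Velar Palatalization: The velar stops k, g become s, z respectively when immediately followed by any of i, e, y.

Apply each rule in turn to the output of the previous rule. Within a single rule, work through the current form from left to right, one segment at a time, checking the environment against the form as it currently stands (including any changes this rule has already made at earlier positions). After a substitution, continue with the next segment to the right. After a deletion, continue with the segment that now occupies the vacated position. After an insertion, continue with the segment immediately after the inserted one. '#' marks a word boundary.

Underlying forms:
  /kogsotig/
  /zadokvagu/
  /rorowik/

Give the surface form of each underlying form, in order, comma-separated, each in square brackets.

[kogzotk], [zazokfahu], [rorowk]

/kogsotig/:
  Rule 1 Syncope: [kogsotig] → [kogsotg]
  Rule 2 Progressive Voicing Assimilation: [kogsotg] → [kogzotk]
  Rule 3 Glottal Epenthesis: no change — [kogzotk]
  Rule 4 Intervocalic Lenition: no change — [kogzotk]
  Rule 5 Velar Palatalization: no change — [kogzotk]
/zadokvagu/:
  Rule 1 Syncope: no change — [zadokvagu]
  Rule 2 Progressive Voicing Assimilation: [zadokvagu] → [zadokfagu]
  Rule 3 Glottal Epenthesis: no change — [zadokfagu]
  Rule 4 Intervocalic Lenition: [zadokfagu] → [zazokfahu]
  Rule 5 Velar Palatalization: no change — [zazokfahu]
/rorowik/:
  Rule 1 Syncope: [rorowik] → [rorowk]
  Rule 2 Progressive Voicing Assimilation: no change — [rorowk]
  Rule 3 Glottal Epenthesis: no change — [rorowk]
  Rule 4 Intervocalic Lenition: no change — [rorowk]
  Rule 5 Velar Palatalization: no change — [rorowk]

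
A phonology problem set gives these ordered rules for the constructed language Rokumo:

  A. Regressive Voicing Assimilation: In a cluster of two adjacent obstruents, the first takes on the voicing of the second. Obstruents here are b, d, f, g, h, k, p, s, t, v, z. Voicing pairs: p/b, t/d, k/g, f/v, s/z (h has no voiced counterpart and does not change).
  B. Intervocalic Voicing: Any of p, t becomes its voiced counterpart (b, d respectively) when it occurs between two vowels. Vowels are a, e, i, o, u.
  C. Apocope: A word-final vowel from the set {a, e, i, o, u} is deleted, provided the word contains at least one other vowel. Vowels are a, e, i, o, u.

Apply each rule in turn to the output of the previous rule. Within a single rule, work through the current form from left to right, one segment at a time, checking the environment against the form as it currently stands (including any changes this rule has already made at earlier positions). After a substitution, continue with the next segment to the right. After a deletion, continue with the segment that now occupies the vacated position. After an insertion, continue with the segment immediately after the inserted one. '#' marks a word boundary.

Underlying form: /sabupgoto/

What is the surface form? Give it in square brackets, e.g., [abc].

[sabubgod]

A Regressive Voicing Assimilation: [sabupgoto] → [sabubgoto]
B Intervocalic Voicing: [sabubgoto] → [sabubgodo]
C Apocope: [sabubgodo] → [sabubgod]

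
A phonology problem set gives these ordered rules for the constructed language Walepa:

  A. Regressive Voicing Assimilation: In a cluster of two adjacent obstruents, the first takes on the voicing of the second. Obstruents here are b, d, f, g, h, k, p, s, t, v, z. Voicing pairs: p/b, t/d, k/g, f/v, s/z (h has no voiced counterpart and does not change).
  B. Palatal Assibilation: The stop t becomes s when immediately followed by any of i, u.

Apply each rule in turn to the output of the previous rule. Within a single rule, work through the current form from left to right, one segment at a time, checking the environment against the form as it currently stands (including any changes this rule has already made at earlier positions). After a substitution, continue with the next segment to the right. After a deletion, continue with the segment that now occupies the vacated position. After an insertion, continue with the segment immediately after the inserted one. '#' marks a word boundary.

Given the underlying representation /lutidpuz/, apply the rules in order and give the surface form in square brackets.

A Regressive Voicing Assimilation: [lutidpuz] → [lutitpuz]
B Palatal Assibilation: [lutitpuz] → [lusitpuz]

[lusitpuz]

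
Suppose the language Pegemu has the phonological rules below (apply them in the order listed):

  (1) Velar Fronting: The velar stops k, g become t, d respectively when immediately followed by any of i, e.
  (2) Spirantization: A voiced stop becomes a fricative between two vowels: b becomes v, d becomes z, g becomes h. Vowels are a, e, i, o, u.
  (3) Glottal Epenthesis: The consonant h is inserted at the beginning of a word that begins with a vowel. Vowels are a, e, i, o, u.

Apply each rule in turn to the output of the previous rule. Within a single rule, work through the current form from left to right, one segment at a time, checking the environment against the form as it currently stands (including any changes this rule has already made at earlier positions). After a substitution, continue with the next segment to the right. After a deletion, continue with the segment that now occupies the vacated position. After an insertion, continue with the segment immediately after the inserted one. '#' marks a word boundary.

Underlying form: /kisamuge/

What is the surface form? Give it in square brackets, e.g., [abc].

[tisamuze]

(1) Velar Fronting: [kisamuge] → [tisamude]
(2) Spirantization: [tisamude] → [tisamuze]
(3) Glottal Epenthesis: no change — [tisamuze]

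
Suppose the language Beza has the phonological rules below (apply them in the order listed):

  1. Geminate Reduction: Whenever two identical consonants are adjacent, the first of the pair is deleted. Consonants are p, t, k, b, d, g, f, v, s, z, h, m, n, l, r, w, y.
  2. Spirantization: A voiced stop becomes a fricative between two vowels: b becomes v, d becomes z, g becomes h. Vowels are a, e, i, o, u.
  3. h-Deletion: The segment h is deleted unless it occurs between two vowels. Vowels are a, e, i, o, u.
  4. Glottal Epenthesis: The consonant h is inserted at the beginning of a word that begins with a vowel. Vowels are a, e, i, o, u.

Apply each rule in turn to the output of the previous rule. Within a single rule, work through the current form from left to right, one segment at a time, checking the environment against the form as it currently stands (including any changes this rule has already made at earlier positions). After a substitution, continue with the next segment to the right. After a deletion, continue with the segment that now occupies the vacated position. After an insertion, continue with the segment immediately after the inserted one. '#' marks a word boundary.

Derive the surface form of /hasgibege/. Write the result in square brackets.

1 Geminate Reduction: no change — [hasgibege]
2 Spirantization: [hasgibege] → [hasgivehe]
3 h-Deletion: [hasgivehe] → [asgivehe]
4 Glottal Epenthesis: [asgivehe] → [hasgivehe]

[hasgivehe]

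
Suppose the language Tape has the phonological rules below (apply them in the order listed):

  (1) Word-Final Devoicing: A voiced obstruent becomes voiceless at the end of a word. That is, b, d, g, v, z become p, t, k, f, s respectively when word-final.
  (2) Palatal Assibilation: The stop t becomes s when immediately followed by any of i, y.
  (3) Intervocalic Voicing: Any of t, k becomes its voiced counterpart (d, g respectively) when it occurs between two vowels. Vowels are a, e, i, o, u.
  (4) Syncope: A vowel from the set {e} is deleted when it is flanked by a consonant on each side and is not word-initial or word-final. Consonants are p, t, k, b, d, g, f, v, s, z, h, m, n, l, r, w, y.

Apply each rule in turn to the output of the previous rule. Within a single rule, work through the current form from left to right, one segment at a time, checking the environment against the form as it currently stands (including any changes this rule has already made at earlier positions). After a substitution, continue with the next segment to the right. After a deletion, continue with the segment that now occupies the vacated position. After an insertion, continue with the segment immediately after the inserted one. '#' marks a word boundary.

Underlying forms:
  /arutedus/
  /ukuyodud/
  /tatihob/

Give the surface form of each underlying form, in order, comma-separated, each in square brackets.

/arutedus/:
  (1) Word-Final Devoicing: no change — [arutedus]
  (2) Palatal Assibilation: no change — [arutedus]
  (3) Intervocalic Voicing: [arutedus] → [arudedus]
  (4) Syncope: [arudedus] → [aruddus]
/ukuyodud/:
  (1) Word-Final Devoicing: [ukuyodud] → [ukuyodut]
  (2) Palatal Assibilation: no change — [ukuyodut]
  (3) Intervocalic Voicing: [ukuyodut] → [uguyodut]
  (4) Syncope: no change — [uguyodut]
/tatihob/:
  (1) Word-Final Devoicing: [tatihob] → [tatihop]
  (2) Palatal Assibilation: [tatihop] → [tasihop]
  (3) Intervocalic Voicing: no change — [tasihop]
  (4) Syncope: no change — [tasihop]

[aruddus], [uguyodut], [tasihop]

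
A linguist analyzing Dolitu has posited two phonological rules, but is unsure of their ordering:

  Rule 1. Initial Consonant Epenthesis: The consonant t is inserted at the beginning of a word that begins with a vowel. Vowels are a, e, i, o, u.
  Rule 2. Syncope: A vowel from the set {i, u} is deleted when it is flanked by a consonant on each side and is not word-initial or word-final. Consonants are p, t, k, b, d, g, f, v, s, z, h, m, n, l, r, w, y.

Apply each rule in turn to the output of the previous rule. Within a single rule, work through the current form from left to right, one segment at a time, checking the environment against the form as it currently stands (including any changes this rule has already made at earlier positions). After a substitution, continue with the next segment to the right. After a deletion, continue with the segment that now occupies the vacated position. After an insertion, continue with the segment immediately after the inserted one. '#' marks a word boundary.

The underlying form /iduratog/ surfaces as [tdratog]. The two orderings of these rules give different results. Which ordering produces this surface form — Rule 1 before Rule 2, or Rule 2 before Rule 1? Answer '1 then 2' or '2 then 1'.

1 then 2

Order 1 then 2:
  1 Initial Consonant Epenthesis: [iduratog] → [tiduratog]
  2 Syncope: [tiduratog] → [tdratog]
  result: [tdratog]
Order 2 then 1:
  2 Syncope: [iduratog] → [idratog]
  1 Initial Consonant Epenthesis: [idratog] → [tidratog]
  result: [tidratog]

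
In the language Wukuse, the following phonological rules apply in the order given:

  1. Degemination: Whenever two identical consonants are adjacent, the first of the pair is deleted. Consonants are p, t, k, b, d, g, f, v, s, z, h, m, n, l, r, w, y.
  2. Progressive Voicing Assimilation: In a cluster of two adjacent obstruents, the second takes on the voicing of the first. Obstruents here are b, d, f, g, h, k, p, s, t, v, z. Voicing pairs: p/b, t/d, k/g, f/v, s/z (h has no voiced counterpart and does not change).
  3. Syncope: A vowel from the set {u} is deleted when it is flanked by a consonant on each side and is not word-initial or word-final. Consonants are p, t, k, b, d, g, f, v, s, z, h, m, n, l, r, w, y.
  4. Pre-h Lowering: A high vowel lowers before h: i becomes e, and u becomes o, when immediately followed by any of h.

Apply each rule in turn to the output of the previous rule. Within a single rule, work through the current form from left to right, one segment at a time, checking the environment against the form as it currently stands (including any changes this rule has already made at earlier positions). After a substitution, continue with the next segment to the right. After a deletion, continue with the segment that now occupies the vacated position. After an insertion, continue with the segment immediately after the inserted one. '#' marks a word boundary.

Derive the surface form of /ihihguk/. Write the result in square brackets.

1 Degemination: no change — [ihihguk]
2 Progressive Voicing Assimilation: [ihihguk] → [ihihkuk]
3 Syncope: [ihihkuk] → [ihihkk]
4 Pre-h Lowering: [ihihkk] → [ehehkk]

[ehehkk]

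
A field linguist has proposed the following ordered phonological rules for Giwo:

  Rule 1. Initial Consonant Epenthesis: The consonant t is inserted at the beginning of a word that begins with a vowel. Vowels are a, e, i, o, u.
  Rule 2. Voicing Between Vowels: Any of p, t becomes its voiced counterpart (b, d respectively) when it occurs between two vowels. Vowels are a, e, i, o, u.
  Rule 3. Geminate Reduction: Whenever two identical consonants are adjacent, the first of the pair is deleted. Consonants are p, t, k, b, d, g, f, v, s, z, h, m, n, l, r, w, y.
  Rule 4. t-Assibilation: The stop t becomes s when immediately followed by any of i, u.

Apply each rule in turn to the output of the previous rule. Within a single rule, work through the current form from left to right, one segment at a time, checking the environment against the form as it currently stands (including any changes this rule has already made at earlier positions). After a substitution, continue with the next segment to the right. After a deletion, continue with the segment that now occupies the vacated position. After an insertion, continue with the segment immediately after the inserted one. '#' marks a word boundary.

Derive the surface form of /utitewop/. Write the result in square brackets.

Rule 1 Initial Consonant Epenthesis: [utitewop] → [tutitewop]
Rule 2 Voicing Between Vowels: [tutitewop] → [tudidewop]
Rule 3 Geminate Reduction: no change — [tudidewop]
Rule 4 t-Assibilation: [tudidewop] → [sudidewop]

[sudidewop]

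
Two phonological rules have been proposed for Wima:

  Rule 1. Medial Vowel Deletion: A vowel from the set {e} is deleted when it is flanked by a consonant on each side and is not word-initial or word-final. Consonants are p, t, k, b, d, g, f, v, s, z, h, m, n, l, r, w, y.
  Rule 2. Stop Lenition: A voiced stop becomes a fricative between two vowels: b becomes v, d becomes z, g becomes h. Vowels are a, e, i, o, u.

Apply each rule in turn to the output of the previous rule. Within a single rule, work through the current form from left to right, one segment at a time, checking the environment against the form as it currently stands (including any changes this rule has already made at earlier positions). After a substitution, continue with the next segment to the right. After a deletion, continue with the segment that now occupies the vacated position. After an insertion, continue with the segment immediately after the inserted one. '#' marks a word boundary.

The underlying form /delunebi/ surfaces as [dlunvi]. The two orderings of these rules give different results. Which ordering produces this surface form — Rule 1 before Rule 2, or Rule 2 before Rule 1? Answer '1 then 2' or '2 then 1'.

Order 1 then 2:
  1 Medial Vowel Deletion: [delunebi] → [dlunbi]
  2 Stop Lenition: no change — [dlunbi]
  result: [dlunbi]
Order 2 then 1:
  2 Stop Lenition: [delunebi] → [delunevi]
  1 Medial Vowel Deletion: [delunevi] → [dlunvi]
  result: [dlunvi]

2 then 1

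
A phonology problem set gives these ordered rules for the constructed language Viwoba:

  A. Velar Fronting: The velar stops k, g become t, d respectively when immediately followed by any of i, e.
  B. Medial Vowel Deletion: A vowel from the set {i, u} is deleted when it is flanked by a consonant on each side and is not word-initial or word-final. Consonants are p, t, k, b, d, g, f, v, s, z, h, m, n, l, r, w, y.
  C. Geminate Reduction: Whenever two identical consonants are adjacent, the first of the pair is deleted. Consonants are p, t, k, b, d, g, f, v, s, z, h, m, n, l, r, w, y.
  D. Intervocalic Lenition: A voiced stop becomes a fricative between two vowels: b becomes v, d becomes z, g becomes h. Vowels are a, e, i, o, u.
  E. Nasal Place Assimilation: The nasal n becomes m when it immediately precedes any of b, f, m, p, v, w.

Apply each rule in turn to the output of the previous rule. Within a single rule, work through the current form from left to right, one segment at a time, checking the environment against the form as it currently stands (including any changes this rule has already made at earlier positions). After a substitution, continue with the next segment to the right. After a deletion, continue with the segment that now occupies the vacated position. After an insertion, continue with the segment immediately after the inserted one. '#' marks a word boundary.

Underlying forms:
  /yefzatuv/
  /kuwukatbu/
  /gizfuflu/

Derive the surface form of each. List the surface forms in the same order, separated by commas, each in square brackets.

/yefzatuv/:
  A Velar Fronting: no change — [yefzatuv]
  B Medial Vowel Deletion: [yefzatuv] → [yefzatv]
  C Geminate Reduction: no change — [yefzatv]
  D Intervocalic Lenition: no change — [yefzatv]
  E Nasal Place Assimilation: no change — [yefzatv]
/kuwukatbu/:
  A Velar Fronting: no change — [kuwukatbu]
  B Medial Vowel Deletion: [kuwukatbu] → [kwkatbu]
  C Geminate Reduction: no change — [kwkatbu]
  D Intervocalic Lenition: no change — [kwkatbu]
  E Nasal Place Assimilation: no change — [kwkatbu]
/gizfuflu/:
  A Velar Fronting: [gizfuflu] → [dizfuflu]
  B Medial Vowel Deletion: [dizfuflu] → [dzfflu]
  C Geminate Reduction: [dzfflu] → [dzflu]
  D Intervocalic Lenition: no change — [dzflu]
  E Nasal Place Assimilation: no change — [dzflu]

[yefzatv], [kwkatbu], [dzflu]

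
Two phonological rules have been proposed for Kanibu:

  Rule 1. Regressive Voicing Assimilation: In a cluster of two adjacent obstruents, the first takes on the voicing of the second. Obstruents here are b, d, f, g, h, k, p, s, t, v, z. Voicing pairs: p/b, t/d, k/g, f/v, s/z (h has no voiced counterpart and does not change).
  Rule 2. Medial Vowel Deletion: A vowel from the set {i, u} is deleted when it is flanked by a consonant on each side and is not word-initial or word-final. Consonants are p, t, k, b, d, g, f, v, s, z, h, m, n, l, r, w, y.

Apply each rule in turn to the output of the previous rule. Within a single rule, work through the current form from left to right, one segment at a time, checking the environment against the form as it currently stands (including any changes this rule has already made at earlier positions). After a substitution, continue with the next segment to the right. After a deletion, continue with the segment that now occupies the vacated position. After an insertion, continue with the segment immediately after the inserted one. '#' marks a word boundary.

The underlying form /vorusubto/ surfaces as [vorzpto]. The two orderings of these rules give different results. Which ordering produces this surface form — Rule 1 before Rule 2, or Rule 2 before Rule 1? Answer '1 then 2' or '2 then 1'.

Order 1 then 2:
  1 Regressive Voicing Assimilation: [vorusubto] → [vorusupto]
  2 Medial Vowel Deletion: [vorusupto] → [vorspto]
  result: [vorspto]
Order 2 then 1:
  2 Medial Vowel Deletion: [vorusubto] → [vorsbto]
  1 Regressive Voicing Assimilation: [vorsbto] → [vorzpto]
  result: [vorzpto]

2 then 1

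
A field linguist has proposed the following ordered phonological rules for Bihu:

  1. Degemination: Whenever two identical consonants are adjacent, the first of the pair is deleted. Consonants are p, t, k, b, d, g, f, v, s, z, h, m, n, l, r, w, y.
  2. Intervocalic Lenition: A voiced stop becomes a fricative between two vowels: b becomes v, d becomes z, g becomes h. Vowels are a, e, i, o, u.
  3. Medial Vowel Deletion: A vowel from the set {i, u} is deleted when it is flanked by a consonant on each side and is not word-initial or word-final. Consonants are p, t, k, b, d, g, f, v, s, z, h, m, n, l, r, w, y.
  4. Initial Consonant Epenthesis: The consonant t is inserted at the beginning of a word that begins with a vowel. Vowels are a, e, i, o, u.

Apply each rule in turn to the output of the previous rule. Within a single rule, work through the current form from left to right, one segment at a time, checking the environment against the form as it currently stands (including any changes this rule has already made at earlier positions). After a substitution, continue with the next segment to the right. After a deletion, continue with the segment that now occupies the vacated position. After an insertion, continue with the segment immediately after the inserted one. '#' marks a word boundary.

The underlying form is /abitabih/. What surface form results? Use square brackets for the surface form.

[tavtavh]

1 Degemination: no change — [abitabih]
2 Intervocalic Lenition: [abitabih] → [avitavih]
3 Medial Vowel Deletion: [avitavih] → [avtavh]
4 Initial Consonant Epenthesis: [avtavh] → [tavtavh]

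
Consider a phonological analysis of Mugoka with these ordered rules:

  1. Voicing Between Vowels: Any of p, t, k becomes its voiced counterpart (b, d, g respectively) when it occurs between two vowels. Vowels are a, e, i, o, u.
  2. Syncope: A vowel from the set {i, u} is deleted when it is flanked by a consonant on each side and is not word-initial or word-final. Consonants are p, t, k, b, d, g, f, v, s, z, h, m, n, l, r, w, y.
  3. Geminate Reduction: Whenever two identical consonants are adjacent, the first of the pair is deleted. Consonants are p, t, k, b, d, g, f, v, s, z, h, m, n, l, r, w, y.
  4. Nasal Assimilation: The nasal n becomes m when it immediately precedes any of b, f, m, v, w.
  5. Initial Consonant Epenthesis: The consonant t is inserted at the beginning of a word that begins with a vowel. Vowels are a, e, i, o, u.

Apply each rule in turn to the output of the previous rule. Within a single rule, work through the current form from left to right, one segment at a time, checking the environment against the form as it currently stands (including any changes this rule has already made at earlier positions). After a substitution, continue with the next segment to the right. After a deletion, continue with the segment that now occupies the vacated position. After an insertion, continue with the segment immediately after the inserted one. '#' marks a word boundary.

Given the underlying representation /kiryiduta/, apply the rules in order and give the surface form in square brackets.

[kryda]

1 Voicing Between Vowels: [kiryiduta] → [kiryiduda]
2 Syncope: [kiryiduda] → [krydda]
3 Geminate Reduction: [krydda] → [kryda]
4 Nasal Assimilation: no change — [kryda]
5 Initial Consonant Epenthesis: no change — [kryda]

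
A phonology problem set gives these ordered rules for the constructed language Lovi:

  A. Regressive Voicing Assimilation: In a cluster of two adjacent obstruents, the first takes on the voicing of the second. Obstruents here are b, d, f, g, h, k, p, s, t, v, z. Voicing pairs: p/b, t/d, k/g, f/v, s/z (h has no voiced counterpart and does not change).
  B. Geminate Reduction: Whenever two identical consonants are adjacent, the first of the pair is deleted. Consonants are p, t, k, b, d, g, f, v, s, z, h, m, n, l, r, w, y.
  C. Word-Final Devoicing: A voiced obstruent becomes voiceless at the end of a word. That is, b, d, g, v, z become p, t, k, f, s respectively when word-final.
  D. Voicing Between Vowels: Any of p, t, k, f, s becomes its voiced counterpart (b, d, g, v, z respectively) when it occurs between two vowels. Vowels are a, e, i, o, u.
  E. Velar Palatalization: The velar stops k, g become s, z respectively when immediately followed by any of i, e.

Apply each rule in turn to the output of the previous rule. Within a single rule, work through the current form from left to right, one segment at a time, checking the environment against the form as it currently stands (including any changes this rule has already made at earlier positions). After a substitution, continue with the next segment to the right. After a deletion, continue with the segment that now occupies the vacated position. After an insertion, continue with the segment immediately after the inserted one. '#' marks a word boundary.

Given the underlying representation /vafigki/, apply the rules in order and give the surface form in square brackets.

A Regressive Voicing Assimilation: [vafigki] → [vafikki]
B Geminate Reduction: [vafikki] → [vafiki]
C Word-Final Devoicing: no change — [vafiki]
D Voicing Between Vowels: [vafiki] → [vavigi]
E Velar Palatalization: [vavigi] → [vavizi]

[vavizi]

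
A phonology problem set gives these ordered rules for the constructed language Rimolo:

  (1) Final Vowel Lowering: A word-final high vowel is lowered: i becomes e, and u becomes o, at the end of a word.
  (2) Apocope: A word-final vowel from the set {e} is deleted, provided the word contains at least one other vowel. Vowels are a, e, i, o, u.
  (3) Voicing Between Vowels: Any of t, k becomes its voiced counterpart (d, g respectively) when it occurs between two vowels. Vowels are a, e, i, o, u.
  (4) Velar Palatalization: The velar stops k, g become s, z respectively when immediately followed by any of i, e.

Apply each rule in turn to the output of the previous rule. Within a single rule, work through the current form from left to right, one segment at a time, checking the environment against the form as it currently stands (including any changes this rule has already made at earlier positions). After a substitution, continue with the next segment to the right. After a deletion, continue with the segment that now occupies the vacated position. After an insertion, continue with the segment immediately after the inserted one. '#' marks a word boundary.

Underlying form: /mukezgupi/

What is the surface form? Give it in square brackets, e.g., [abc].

(1) Final Vowel Lowering: [mukezgupi] → [mukezgupe]
(2) Apocope: [mukezgupe] → [mukezgup]
(3) Voicing Between Vowels: [mukezgup] → [mugezgup]
(4) Velar Palatalization: [mugezgup] → [muzezgup]

[muzezgup]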